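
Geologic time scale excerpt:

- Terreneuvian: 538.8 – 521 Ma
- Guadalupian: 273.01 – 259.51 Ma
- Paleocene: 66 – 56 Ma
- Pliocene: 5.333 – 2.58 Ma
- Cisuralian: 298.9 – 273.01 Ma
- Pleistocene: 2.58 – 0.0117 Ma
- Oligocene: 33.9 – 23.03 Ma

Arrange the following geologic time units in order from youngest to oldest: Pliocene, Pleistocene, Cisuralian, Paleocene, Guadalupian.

Read off each span (Ma): Pliocene 5.333–2.58; Pleistocene 2.58–0.0117; Cisuralian 298.9–273.01; Paleocene 66–56; Guadalupian 273.01–259.51.
Larger Ma is older, so oldest→youngest is Cisuralian, Guadalupian, Paleocene, Pliocene, Pleistocene; reverse it for youngest→oldest.

Pleistocene → Pliocene → Paleocene → Guadalupian → Cisuralian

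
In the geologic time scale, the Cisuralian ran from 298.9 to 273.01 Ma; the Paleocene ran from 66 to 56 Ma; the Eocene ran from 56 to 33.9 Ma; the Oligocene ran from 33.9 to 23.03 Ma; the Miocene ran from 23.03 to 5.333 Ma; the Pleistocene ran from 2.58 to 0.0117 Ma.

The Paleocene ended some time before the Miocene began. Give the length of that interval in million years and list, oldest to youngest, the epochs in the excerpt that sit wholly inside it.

32.97 million years; Eocene, Oligocene

End of Paleocene = 56 Ma; start of Miocene = 23.03 Ma.
Gap = 56 − 23.03 = 32.97 Myr.
Epochs wholly inside 56–23.03 Ma: Eocene (56–33.9), Oligocene (33.9–23.03).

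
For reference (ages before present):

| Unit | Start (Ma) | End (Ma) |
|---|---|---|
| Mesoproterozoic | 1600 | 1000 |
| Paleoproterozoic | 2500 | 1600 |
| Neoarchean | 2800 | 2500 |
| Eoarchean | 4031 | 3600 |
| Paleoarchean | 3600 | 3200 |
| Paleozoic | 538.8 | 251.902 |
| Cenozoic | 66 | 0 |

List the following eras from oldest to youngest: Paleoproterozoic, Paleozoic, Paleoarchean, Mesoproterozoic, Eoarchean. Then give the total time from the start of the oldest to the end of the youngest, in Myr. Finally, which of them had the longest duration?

Eoarchean → Paleoarchean → Paleoproterozoic → Mesoproterozoic → Paleozoic; total span 3779.098 Myr; longest is Paleoproterozoic

From the excerpt: Paleoproterozoic 2500–1600; Paleozoic 538.8–251.902; Paleoarchean 3600–3200; Mesoproterozoic 1600–1000; Eoarchean 4031–3600 (Ma).
Larger Ma is earlier, so the oldest is Eoarchean and the youngest is Paleozoic; oldest to youngest: Eoarchean, Paleoarchean, Paleoproterozoic, Mesoproterozoic, Paleozoic.
Oldest start 4031 minus youngest end 251.902 gives 3779.098 Myr overall.
Individual lengths (start − end): Mesoproterozoic 600; Paleoproterozoic 900; Paleoarchean 400; Paleozoic 286.898; Eoarchean 431. The largest is Paleoproterozoic at 900 Myr.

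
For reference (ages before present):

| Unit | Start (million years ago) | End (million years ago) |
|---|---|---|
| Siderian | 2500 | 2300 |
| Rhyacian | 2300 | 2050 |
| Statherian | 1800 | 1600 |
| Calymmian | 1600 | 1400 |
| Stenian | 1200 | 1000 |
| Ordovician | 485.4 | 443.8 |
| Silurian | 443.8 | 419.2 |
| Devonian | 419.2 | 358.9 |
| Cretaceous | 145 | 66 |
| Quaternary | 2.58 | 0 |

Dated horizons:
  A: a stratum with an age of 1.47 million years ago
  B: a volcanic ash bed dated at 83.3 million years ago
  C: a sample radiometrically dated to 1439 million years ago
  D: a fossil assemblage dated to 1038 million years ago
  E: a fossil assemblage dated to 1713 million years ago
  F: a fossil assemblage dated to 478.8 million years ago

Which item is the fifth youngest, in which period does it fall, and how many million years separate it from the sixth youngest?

C, in the Calymmian; 274 million years to E

Sorted youngest-first by Ma: A (1.47), B (83.3), F (478.8), D (1038), C (1439), E (1713).
The fifth youngest is C at 1439 Ma, which lies in 1600–1400 Ma: the Calymmian.
The sixth youngest is E at 1713 Ma; separation = |1439 − 1713| = 274 Myr.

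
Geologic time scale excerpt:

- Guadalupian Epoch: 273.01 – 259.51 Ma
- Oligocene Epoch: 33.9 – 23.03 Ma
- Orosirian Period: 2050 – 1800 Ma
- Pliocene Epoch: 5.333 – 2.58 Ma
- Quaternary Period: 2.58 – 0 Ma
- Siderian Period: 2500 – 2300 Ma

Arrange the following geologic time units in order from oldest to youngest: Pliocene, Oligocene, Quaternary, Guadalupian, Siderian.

The oldest of these is Siderian (starts 2500 Ma) and the youngest is Quaternary (ends 0 Ma).
In between, by decreasing start age: Guadalupian (273.01), Oligocene (33.9), Pliocene (5.333).

Siderian, Guadalupian, Oligocene, Pliocene, Quaternary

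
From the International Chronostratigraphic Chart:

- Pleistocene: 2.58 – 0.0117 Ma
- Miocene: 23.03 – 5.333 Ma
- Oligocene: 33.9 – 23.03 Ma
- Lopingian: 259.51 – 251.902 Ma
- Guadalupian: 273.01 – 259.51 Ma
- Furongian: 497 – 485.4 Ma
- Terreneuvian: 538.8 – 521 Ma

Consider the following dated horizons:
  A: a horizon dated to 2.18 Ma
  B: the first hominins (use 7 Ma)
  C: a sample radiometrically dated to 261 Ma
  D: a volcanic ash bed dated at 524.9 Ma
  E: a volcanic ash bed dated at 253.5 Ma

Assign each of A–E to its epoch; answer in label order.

Match each age against the start–end ranges in the excerpt: A = 2.18 Ma → Pleistocene (2.58–0.0117); B = 7 Ma → Miocene (23.03–5.333); C = 261 Ma → Guadalupian (273.01–259.51); D = 524.9 Ma → Terreneuvian (538.8–521); E = 253.5 Ma → Lopingian (259.51–251.902).

A — Pleistocene; B — Miocene; C — Guadalupian; D — Terreneuvian; E — Lopingian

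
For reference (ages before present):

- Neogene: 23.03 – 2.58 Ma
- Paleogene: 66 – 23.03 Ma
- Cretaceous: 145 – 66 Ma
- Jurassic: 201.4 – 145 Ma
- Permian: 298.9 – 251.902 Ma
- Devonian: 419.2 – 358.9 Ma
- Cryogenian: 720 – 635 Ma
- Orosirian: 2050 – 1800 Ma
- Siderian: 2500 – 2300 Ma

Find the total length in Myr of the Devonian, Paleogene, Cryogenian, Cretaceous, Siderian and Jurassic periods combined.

523.67 million years

Duration is start − end for each: (419.2 − 358.9) + (66 − 23.03) + (720 − 635) + (145 − 66) + (2500 − 2300) + (201.4 − 145).
That is 60.3 + 42.97 + 85 + 79 + 200 + 56.4, which totals 523.67 million years.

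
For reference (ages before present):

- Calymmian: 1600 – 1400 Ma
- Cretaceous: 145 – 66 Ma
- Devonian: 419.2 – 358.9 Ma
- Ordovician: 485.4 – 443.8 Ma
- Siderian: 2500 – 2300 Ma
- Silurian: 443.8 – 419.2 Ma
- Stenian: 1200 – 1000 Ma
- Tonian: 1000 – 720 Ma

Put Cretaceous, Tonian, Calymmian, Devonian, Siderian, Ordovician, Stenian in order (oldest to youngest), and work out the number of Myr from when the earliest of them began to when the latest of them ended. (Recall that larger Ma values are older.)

From the excerpt: Cretaceous 145–66; Tonian 1000–720; Calymmian 1600–1400; Devonian 419.2–358.9; Siderian 2500–2300; Ordovician 485.4–443.8; Stenian 1200–1000 (Ma).
Larger Ma is earlier, so the oldest is Siderian and the youngest is Cretaceous; oldest to youngest: Siderian, Calymmian, Stenian, Tonian, Ordovician, Devonian, Cretaceous.
Oldest start 2500 minus youngest end 66 gives 2434 Myr overall.

Siderian → Calymmian → Stenian → Tonian → Ordovician → Devonian → Cretaceous; total span 2434 Myr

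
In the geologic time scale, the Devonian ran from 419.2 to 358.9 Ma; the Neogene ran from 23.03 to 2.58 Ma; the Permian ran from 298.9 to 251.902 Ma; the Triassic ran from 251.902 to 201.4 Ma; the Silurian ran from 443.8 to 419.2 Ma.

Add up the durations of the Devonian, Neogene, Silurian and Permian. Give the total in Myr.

152.348 million years

Each duration: Devonian = 60.3; Neogene = 20.45; Silurian = 24.6; Permian = 46.998.
Sum: 60.3 + 20.45 + 24.6 + 46.998 = 152.348 Myr.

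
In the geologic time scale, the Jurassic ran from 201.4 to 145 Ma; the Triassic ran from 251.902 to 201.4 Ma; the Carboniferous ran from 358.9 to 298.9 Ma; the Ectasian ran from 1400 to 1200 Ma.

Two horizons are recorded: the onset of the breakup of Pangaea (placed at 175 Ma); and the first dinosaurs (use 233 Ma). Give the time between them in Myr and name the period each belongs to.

Elapsed time: 233 − 175 = 58 Myr.
175 Ma lies within 201.4–145 Ma: Jurassic.
233 Ma lies within 251.902–201.4 Ma: Triassic.

58 million years apart; the first in the Jurassic, the second in the Triassic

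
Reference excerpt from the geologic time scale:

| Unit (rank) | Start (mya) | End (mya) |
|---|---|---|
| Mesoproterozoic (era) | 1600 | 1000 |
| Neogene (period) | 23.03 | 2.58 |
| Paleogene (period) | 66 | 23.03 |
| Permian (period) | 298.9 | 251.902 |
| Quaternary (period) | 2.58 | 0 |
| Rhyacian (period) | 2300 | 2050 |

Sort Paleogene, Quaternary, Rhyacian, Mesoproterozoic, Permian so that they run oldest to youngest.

Rhyacian, then Mesoproterozoic, then Permian, then Paleogene, then Quaternary

The oldest of these is Rhyacian (starts 2300 Ma) and the youngest is Quaternary (ends 0 Ma).
In between, by decreasing start age: Mesoproterozoic (1600), Permian (298.9), Paleogene (66).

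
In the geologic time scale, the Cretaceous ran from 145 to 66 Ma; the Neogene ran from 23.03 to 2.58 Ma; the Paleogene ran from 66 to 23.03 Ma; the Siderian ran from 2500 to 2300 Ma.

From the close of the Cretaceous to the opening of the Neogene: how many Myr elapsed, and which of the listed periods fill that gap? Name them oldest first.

The Cretaceous closes at 66 Ma and the Neogene opens at 23.03 Ma, so the interval is 66 − 23.03 = 42.97 Myr.
A period fits inside if it starts at or after 66 Ma and ends at or before 23.03 Ma; oldest first that gives Paleogene.

42.97 million years; Paleogene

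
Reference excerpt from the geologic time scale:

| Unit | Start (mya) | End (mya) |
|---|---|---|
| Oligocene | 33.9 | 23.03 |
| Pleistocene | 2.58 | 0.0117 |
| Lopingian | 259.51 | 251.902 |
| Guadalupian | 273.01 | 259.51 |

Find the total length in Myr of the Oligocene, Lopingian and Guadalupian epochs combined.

Each duration: Oligocene = 10.87; Lopingian = 7.608; Guadalupian = 13.5.
Sum: 10.87 + 7.608 + 13.5 = 31.978 Myr.

31.978 million years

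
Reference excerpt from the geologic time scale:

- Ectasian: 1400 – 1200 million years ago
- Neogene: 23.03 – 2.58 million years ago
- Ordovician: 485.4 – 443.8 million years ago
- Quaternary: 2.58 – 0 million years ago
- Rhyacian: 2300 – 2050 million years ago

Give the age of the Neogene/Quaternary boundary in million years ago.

2.58 million years ago

The Neogene ends and the Quaternary begins at 2.58 million years ago.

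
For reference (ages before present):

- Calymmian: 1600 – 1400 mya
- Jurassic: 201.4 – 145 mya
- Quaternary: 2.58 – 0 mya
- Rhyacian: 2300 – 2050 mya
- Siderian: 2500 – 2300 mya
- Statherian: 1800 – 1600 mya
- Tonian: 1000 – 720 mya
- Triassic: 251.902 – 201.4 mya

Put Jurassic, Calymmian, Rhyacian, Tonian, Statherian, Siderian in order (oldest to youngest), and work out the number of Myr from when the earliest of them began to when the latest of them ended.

Siderian → Rhyacian → Statherian → Calymmian → Tonian → Jurassic; total span 2355 Myr

Start ages (Ma): Siderian 2500, Rhyacian 2300, Statherian 1800, Calymmian 1600, Tonian 1000, Jurassic 201.4.
Ordered oldest to youngest: Siderian, Rhyacian, Statherian, Calymmian, Tonian, Jurassic.
Span = 2500 − 145 = 2355 Myr.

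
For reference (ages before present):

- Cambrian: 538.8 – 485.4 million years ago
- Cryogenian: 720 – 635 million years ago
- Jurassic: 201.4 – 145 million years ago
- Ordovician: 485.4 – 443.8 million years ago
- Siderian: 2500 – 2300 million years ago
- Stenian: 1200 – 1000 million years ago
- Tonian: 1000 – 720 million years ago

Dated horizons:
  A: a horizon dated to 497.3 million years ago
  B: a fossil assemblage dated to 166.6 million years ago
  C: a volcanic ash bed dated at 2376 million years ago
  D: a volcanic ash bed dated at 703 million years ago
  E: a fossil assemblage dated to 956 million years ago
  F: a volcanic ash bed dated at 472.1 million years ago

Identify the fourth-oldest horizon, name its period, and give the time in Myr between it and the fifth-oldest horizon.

A, in the Cambrian; 25.2 million years to F

Larger Ma means older, so oldest first: C 2376 > E 956 > D 703 > A 497.3 > F 472.1 > B 166.6.
Counting 4 along gives A (497.3 Ma); the excerpt puts that inside the Cambrian, 538.8–485.4 Ma.
Next in line is F (472.1 Ma), and 497.3 − 472.1 = 25.2 Myr.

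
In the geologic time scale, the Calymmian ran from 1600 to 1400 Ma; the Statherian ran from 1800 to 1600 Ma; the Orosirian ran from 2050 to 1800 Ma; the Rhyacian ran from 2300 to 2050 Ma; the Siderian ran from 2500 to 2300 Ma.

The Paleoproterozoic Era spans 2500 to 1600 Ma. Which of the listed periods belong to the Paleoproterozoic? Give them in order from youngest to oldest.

Periods with both bounds inside 2500–1600 Ma: Statherian (1800–1600), Orosirian (2050–1800), Rhyacian (2300–2050), Siderian (2500–2300).

Statherian, Orosirian, Rhyacian, Siderian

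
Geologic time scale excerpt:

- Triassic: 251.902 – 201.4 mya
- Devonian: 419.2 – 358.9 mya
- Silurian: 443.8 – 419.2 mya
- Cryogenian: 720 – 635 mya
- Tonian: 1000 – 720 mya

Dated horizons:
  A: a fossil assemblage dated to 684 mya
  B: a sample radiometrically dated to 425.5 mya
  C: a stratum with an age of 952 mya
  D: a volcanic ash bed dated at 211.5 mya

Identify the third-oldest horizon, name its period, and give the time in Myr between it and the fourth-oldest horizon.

Larger Ma means older, so oldest first: C 952 > A 684 > B 425.5 > D 211.5.
Counting 3 along gives B (425.5 Ma); the excerpt puts that inside the Silurian, 443.8–419.2 Ma.
Next in line is D (211.5 Ma), and 425.5 − 211.5 = 214 Myr.

B, in the Silurian; 214 million years to D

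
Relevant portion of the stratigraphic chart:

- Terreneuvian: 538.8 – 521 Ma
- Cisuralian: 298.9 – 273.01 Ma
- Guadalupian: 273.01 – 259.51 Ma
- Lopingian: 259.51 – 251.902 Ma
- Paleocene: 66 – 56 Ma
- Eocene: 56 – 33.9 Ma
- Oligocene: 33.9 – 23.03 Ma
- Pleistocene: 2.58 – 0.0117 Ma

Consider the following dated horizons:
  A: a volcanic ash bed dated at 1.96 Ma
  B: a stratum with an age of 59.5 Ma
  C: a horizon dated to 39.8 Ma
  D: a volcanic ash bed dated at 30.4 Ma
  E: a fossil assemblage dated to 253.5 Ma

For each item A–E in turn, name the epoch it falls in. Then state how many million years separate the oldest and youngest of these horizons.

A — Pleistocene; B — Paleocene; C — Eocene; D — Oligocene; E — Lopingian; span 251.54 million years

Match each age against the start–end ranges in the excerpt: A = 1.96 Ma → Pleistocene (2.58–0.0117); B = 59.5 Ma → Paleocene (66–56); C = 39.8 Ma → Eocene (56–33.9); D = 30.4 Ma → Oligocene (33.9–23.03); E = 253.5 Ma → Lopingian (259.51–251.902).
The largest age is 253.5 Ma and the smallest is 1.96 Ma; their difference is 251.54 Myr.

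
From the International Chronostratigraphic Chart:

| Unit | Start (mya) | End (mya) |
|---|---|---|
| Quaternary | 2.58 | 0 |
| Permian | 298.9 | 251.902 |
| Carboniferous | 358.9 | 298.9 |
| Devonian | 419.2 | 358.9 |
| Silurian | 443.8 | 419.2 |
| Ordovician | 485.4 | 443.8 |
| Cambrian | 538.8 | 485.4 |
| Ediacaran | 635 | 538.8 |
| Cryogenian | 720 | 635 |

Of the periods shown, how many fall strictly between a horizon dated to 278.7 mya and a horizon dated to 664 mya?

The older date is 664 Ma and the younger is 278.7 Ma.
Periods with start < 664 and end > 278.7 Ma: Ediacaran (635–538.8), Cambrian (538.8–485.4), Ordovician (485.4–443.8), Silurian (443.8–419.2), Devonian (419.2–358.9), Carboniferous (358.9–298.9).
That is 6 complete periods.

6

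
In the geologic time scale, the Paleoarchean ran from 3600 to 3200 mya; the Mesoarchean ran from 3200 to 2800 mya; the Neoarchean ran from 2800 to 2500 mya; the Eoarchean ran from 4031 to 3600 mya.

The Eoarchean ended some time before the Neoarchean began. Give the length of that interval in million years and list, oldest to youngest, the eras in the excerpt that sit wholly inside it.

800 million years; Paleoarchean, Mesoarchean

End of Eoarchean = 3600 Ma; start of Neoarchean = 2800 Ma.
Gap = 3600 − 2800 = 800 Myr.
Eras wholly inside 3600–2800 Ma: Paleoarchean (3600–3200), Mesoarchean (3200–2800).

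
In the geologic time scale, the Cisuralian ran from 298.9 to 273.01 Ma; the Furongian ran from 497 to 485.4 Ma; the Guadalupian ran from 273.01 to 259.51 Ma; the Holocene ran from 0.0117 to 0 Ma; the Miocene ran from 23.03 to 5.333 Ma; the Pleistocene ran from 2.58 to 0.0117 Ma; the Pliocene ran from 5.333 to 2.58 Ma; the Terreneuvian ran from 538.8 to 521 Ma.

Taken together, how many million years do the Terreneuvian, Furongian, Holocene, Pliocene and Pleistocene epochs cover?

34.733 million years

Each duration: Terreneuvian = 17.8; Furongian = 11.6; Holocene = 0.0117; Pliocene = 2.753; Pleistocene = 2.5683.
Sum: 17.8 + 11.6 + 0.0117 + 2.753 + 2.5683 = 34.733 Myr.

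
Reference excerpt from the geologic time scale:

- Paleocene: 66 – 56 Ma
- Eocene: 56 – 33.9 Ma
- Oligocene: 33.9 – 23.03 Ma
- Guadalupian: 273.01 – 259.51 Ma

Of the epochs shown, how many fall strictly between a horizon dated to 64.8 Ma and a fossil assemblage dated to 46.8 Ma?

The older date is 64.8 Ma and the younger is 46.8 Ma.
No epoch both begins after 64.8 Ma and ends before 46.8 Ma, so the count is 0.

0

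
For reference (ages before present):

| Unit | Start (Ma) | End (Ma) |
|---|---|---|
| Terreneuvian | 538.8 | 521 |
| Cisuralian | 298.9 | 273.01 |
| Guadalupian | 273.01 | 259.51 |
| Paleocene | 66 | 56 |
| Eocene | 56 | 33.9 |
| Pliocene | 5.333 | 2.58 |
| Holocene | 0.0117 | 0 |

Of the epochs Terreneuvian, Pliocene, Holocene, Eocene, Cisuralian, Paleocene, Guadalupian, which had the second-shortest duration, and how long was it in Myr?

Pliocene, 2.753 million years

Start − end for each: Terreneuvian 538.8 − 521 = 17.8; Pliocene 5.333 − 2.58 = 2.753; Holocene 0.0117 − 0 = 0.0117; Eocene 56 − 33.9 = 22.1; Cisuralian 298.9 − 273.01 = 25.89; Paleocene 66 − 56 = 10; Guadalupian 273.01 − 259.51 = 13.5.
Ranking these from shortest: Holocene < Pliocene < Paleocene < Guadalupian < Terreneuvian < Eocene < Cisuralian.
Position 2 in that ranking is Pliocene, which lasted 2.753 Myr.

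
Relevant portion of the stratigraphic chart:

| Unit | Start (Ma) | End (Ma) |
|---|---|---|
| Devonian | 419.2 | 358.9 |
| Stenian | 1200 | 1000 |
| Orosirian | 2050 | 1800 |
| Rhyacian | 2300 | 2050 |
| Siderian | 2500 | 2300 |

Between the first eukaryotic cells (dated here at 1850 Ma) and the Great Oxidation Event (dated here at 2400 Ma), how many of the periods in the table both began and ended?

1

The older date is 2400 Ma and the younger is 1850 Ma.
Periods with start < 2400 and end > 1850 Ma: Rhyacian (2300–2050).
That is 1 complete period.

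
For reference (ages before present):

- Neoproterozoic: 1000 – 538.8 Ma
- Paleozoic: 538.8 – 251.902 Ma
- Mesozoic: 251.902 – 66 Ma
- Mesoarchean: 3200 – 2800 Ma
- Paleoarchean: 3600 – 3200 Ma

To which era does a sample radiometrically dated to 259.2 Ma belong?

Paleozoic

259.2 Ma lies between 538.8 and 251.902 Ma, so it falls in the Paleozoic.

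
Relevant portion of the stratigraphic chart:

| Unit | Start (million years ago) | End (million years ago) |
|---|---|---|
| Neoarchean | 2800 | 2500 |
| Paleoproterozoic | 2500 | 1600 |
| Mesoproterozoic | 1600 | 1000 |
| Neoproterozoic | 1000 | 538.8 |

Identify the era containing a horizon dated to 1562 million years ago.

1562 Ma lies between 1600 and 1000 Ma, so it falls in the Mesoproterozoic.

Mesoproterozoic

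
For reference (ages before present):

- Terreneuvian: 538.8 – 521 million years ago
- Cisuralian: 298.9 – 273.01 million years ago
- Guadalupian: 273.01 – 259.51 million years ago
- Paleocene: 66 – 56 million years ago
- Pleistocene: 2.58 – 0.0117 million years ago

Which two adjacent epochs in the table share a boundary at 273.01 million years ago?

The Cisuralian ends at 273.01 million years ago and the Guadalupian begins at 273.01 million years ago, so they share that boundary.

Cisuralian and Guadalupian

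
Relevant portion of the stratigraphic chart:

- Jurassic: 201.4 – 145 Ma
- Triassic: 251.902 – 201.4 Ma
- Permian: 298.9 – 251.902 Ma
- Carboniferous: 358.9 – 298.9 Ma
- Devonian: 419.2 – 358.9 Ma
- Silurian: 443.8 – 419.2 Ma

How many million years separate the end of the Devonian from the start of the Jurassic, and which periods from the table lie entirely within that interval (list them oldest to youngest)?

End of Devonian = 358.9 Ma; start of Jurassic = 201.4 Ma.
Gap = 358.9 − 201.4 = 157.5 Myr.
Periods wholly inside 358.9–201.4 Ma: Carboniferous (358.9–298.9), Permian (298.9–251.902), Triassic (251.902–201.4).

157.5 million years; Carboniferous, Permian, Triassic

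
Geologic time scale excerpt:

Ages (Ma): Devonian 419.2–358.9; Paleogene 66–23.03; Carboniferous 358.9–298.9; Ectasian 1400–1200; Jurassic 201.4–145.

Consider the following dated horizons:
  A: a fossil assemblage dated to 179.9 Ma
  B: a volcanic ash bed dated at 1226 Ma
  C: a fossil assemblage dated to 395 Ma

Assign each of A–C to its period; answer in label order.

A — Jurassic; B — Ectasian; C — Devonian

A: 179.9 Ma lies in 201.4–145 Ma, so Jurassic.
B: 1226 Ma lies in 1400–1200 Ma, so Ectasian.
C: 395 Ma lies in 419.2–358.9 Ma, so Devonian.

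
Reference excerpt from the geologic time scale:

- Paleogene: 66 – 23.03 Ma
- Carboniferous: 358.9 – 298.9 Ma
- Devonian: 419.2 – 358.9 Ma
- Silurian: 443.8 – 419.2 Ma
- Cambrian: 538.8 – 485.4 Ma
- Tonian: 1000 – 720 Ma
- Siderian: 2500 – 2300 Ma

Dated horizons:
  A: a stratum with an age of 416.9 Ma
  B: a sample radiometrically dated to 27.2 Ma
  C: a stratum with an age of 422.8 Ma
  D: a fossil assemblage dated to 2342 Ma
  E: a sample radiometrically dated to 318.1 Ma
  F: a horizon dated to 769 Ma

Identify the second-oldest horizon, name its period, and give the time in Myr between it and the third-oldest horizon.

F, in the Tonian; 346.2 million years to C

Sorted oldest-first by Ma: D (2342), F (769), C (422.8), A (416.9), E (318.1), B (27.2).
The second oldest is F at 769 Ma, which lies in 1000–720 Ma: the Tonian.
The third oldest is C at 422.8 Ma; separation = |769 − 422.8| = 346.2 Myr.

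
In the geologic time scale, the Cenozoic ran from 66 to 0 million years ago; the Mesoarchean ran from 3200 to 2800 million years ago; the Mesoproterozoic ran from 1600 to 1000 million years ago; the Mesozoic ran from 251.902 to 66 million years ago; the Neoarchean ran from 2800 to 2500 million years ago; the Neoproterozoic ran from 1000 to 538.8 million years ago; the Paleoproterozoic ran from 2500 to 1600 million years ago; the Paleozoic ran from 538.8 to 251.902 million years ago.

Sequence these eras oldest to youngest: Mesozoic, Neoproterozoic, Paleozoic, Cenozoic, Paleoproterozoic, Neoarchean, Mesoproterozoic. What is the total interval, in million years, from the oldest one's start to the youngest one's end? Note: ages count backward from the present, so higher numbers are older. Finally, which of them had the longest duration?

Neoarchean → Paleoproterozoic → Mesoproterozoic → Neoproterozoic → Paleozoic → Mesozoic → Cenozoic; total span 2800 Myr; longest is Paleoproterozoic

From the excerpt: Mesozoic 251.902–66; Neoproterozoic 1000–538.8; Paleozoic 538.8–251.902; Cenozoic 66–0; Paleoproterozoic 2500–1600; Neoarchean 2800–2500; Mesoproterozoic 1600–1000 (Ma).
Larger Ma is earlier, so the oldest is Neoarchean and the youngest is Cenozoic; oldest to youngest: Neoarchean, Paleoproterozoic, Mesoproterozoic, Neoproterozoic, Paleozoic, Mesozoic, Cenozoic.
Oldest start 2800 minus youngest end 0 gives 2800 Myr overall.
Individual lengths (start − end): Paleoproterozoic 900; Mesoproterozoic 600; Paleozoic 286.898; Mesozoic 185.902; Cenozoic 66; Neoarchean 300; Neoproterozoic 461.2. The largest is Paleoproterozoic at 900 Myr.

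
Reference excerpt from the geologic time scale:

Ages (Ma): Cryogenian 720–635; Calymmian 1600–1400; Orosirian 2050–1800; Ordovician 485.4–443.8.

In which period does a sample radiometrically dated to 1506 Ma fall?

1506 Ma lies between 1600 and 1400 Ma, so it falls in the Calymmian.

Calymmian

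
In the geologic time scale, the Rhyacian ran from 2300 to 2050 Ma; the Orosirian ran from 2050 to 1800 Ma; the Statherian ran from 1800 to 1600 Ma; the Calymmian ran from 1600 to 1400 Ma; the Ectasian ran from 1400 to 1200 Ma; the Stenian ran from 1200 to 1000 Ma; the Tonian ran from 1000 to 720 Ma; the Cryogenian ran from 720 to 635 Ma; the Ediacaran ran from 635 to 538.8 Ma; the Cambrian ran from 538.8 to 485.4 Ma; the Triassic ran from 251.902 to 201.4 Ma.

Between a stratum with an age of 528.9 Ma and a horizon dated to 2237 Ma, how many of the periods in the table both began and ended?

The older date is 2237 Ma and the younger is 528.9 Ma.
Periods with start < 2237 and end > 528.9 Ma: Orosirian (2050–1800), Statherian (1800–1600), Calymmian (1600–1400), Ectasian (1400–1200), Stenian (1200–1000), Tonian (1000–720), Cryogenian (720–635), Ediacaran (635–538.8).
That is 8 complete periods.

8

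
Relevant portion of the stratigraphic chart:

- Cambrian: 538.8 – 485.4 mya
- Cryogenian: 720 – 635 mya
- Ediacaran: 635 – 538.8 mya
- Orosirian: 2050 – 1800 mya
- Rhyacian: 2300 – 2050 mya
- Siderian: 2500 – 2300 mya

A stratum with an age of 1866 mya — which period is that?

1866 Ma lies between 2050 and 1800 Ma, so it falls in the Orosirian.

Orosirian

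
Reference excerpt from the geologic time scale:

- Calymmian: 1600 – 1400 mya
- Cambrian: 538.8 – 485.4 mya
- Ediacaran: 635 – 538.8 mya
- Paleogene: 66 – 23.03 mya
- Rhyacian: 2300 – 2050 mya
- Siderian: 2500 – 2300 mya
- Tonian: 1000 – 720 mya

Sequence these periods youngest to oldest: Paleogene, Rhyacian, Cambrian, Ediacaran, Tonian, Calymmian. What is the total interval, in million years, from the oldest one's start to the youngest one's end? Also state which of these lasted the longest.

From the excerpt: Paleogene 66–23.03; Rhyacian 2300–2050; Cambrian 538.8–485.4; Ediacaran 635–538.8; Tonian 1000–720; Calymmian 1600–1400 (Ma).
Larger Ma is earlier, so the oldest is Rhyacian and the youngest is Paleogene; youngest to oldest: Paleogene, Cambrian, Ediacaran, Tonian, Calymmian, Rhyacian.
Oldest start 2300 minus youngest end 23.03 gives 2276.97 Myr overall.
Individual lengths (start − end): Calymmian 200; Rhyacian 250; Paleogene 42.97; Cambrian 53.4; Ediacaran 96.2; Tonian 280. The largest is Tonian at 280 Myr.

Paleogene, Cambrian, Ediacaran, Tonian, Calymmian, Rhyacian; total span 2276.97 Myr; longest is Tonian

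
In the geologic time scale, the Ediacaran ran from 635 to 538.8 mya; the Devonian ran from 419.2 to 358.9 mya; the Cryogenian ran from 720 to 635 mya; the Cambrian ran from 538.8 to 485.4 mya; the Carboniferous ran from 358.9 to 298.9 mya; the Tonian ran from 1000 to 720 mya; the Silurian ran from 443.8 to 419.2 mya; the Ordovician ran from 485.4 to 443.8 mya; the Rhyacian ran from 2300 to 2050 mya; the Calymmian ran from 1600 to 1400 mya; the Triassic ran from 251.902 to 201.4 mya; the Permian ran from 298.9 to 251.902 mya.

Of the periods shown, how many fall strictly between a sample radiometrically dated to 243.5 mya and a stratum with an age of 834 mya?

8

834 Ma sits inside the Tonian (1000–720) and 243.5 Ma inside the Triassic (251.902–201.4); neither of those is wholly between the two dates.
The listed periods lying completely between them are Cryogenian, Ediacaran, Cambrian, Ordovician, Silurian, Devonian, Carboniferous, Permian — 8 in all.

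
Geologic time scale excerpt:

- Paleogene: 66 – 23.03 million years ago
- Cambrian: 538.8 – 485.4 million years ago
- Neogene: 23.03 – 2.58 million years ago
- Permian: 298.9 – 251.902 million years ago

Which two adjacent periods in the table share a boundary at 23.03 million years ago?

Paleogene and Neogene

The Paleogene ends at 23.03 million years ago and the Neogene begins at 23.03 million years ago, so they share that boundary.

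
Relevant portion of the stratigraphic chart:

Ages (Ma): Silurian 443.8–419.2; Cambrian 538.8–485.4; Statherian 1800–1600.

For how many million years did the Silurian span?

443.8 − 419.2 = 24.6 million years.

24.6 million years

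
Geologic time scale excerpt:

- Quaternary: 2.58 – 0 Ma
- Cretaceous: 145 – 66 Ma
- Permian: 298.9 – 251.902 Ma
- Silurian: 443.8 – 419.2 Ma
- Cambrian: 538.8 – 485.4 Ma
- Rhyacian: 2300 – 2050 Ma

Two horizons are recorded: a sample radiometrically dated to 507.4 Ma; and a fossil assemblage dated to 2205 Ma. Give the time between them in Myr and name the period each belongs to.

Elapsed time: 2205 − 507.4 = 1697.6 Myr.
507.4 Ma lies within 538.8–485.4 Ma: Cambrian.
2205 Ma lies within 2300–2050 Ma: Rhyacian.

1697.6 million years apart; the first in the Cambrian, the second in the Rhyacian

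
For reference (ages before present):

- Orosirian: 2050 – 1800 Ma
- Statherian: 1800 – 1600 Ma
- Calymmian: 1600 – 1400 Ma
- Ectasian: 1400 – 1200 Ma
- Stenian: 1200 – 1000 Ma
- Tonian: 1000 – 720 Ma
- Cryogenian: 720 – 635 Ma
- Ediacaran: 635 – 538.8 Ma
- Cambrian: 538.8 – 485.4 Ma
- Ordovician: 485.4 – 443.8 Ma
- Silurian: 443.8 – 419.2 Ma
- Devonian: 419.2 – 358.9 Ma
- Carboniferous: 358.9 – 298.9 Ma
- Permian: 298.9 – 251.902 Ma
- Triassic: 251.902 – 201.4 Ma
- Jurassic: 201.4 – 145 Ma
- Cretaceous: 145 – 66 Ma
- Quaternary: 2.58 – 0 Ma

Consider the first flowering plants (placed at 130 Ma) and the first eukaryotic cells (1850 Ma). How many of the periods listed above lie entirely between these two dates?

15

The older date is 1850 Ma and the younger is 130 Ma.
Periods with start < 1850 and end > 130 Ma: Statherian (1800–1600), Calymmian (1600–1400), Ectasian (1400–1200), Stenian (1200–1000), Tonian (1000–720), Cryogenian (720–635), Ediacaran (635–538.8), Cambrian (538.8–485.4), Ordovician (485.4–443.8), Silurian (443.8–419.2), Devonian (419.2–358.9), Carboniferous (358.9–298.9), Permian (298.9–251.902), Triassic (251.902–201.4), Jurassic (201.4–145).
That is 15 complete periods.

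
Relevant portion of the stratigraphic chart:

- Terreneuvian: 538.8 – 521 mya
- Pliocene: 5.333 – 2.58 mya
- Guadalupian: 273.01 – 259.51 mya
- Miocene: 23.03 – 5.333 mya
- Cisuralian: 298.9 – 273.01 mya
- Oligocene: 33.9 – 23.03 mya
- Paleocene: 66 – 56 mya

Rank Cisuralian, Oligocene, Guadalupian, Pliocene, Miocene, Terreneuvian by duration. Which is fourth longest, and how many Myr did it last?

Durations: Cisuralian 25.89; Oligocene 10.87; Guadalupian 13.5; Pliocene 2.753; Miocene 17.697; Terreneuvian 17.8 Myr.
Sorted longest-first: Cisuralian (25.89), Terreneuvian (17.8), Miocene (17.697), Guadalupian (13.5), Oligocene (10.87), Pliocene (2.753).
The fourth longest is Guadalupian at 13.5 Myr.

Guadalupian, 13.5 million years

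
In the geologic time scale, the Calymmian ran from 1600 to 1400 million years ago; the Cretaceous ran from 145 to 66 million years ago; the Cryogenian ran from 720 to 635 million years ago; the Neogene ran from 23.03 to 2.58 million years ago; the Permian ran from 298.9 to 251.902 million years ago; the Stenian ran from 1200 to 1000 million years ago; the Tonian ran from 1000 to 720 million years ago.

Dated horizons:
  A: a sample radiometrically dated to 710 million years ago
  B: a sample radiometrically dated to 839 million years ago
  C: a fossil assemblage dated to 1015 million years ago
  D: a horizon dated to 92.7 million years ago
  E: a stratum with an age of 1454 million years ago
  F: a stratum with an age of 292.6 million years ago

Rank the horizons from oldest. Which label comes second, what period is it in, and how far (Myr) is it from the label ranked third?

C, in the Stenian; 176 million years to B

Sorted oldest-first by Ma: E (1454), C (1015), B (839), A (710), F (292.6), D (92.7).
The second oldest is C at 1015 Ma, which lies in 1200–1000 Ma: the Stenian.
The third oldest is B at 839 Ma; separation = |1015 − 839| = 176 Myr.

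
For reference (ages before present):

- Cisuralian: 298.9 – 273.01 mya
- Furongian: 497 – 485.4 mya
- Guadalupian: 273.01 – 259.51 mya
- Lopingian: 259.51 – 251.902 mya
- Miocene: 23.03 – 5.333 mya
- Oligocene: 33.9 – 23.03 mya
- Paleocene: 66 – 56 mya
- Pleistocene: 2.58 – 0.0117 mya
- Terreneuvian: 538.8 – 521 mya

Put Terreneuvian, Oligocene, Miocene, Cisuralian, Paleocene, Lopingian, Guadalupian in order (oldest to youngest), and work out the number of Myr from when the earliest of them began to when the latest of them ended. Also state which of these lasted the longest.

Start ages (Ma): Terreneuvian 538.8, Cisuralian 298.9, Guadalupian 273.01, Lopingian 259.51, Paleocene 66, Oligocene 33.9, Miocene 23.03.
Ordered oldest to youngest: Terreneuvian, Cisuralian, Guadalupian, Lopingian, Paleocene, Oligocene, Miocene.
Span = 538.8 − 5.333 = 533.467 Myr.
Durations: Cisuralian 25.89, Terreneuvian 17.8, Guadalupian 13.5, Paleocene 10, Lopingian 7.608, Miocene 17.697, Oligocene 10.87 → longest is Cisuralian (25.89 Myr).

Terreneuvian, Cisuralian, Guadalupian, Lopingian, Paleocene, Oligocene, Miocene; total span 533.467 Myr; longest is Cisuralian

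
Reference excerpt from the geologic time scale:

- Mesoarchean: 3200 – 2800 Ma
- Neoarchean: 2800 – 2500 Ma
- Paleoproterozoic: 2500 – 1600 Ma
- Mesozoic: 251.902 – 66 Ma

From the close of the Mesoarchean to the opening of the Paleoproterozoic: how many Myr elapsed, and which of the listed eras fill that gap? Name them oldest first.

The Mesoarchean closes at 2800 Ma and the Paleoproterozoic opens at 2500 Ma, so the interval is 2800 − 2500 = 300 Myr.
An era fits inside if it starts at or after 2800 Ma and ends at or before 2500 Ma; oldest first that gives Neoarchean.

300 million years; Neoarchean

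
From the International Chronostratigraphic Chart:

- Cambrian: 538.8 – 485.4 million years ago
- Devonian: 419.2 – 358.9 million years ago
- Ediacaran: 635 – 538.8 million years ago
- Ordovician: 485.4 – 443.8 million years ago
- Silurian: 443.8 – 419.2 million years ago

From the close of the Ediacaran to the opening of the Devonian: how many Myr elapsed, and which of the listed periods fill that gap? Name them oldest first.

The Ediacaran closes at 538.8 Ma and the Devonian opens at 419.2 Ma, so the interval is 538.8 − 419.2 = 119.6 Myr.
A period fits inside if it starts at or after 538.8 Ma and ends at or before 419.2 Ma; oldest first that gives Cambrian, Ordovician, Silurian.

119.6 million years; Cambrian, Ordovician, Silurian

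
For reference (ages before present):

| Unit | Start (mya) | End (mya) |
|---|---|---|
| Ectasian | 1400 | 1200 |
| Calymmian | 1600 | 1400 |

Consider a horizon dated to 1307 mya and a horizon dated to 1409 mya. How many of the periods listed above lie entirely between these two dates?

0

Checking each listed span, none has both start < 1409 Ma and end > 1307 Ma — every period straddles one of the two dates or lies outside them — so the count is 0.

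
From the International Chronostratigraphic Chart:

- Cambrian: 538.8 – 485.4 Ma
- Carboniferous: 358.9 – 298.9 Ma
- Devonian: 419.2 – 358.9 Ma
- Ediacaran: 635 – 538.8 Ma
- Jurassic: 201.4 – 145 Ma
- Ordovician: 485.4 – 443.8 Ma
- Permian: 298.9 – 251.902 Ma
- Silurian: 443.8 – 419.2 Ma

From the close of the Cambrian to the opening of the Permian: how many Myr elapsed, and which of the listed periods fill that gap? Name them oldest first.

186.5 million years; Ordovician, Silurian, Devonian, Carboniferous

The Cambrian closes at 485.4 Ma and the Permian opens at 298.9 Ma, so the interval is 485.4 − 298.9 = 186.5 Myr.
A period fits inside if it starts at or after 485.4 Ma and ends at or before 298.9 Ma; oldest first that gives Ordovician, Silurian, Devonian, Carboniferous.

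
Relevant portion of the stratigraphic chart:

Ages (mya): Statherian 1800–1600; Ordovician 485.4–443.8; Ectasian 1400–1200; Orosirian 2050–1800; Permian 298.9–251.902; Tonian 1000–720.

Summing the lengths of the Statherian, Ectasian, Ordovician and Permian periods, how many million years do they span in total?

488.598 million years

Each duration: Statherian = 200; Ectasian = 200; Ordovician = 41.6; Permian = 46.998.
Sum: 200 + 200 + 41.6 + 46.998 = 488.598 Myr.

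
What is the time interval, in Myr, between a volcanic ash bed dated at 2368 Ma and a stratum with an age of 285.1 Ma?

2368 − 285.1 = 2082.9 million years.

2082.9 million years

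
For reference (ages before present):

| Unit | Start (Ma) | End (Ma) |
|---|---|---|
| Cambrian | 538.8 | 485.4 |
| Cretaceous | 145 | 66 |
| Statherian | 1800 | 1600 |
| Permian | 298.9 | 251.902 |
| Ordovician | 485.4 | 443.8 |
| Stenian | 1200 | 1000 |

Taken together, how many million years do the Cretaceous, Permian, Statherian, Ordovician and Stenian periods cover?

Duration is start − end for each: (145 − 66) + (298.9 − 251.902) + (1800 − 1600) + (485.4 − 443.8) + (1200 − 1000).
That is 79 + 46.998 + 200 + 41.6 + 200, which totals 567.598 million years.

567.598 million years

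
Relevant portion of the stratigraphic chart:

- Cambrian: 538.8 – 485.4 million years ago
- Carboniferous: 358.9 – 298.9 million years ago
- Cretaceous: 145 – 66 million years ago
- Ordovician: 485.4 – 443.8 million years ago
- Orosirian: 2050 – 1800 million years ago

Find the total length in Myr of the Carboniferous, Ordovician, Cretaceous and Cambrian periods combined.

234 million years

Each duration: Carboniferous = 60; Ordovician = 41.6; Cretaceous = 79; Cambrian = 53.4.
Sum: 60 + 41.6 + 79 + 53.4 = 234 Myr.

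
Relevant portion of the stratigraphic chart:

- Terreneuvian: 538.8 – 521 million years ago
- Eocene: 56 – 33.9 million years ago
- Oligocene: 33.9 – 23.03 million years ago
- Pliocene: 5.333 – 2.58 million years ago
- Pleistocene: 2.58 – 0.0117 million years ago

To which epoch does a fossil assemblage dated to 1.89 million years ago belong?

Pleistocene

1.89 Ma lies between 2.58 and 0.0117 Ma, so it falls in the Pleistocene.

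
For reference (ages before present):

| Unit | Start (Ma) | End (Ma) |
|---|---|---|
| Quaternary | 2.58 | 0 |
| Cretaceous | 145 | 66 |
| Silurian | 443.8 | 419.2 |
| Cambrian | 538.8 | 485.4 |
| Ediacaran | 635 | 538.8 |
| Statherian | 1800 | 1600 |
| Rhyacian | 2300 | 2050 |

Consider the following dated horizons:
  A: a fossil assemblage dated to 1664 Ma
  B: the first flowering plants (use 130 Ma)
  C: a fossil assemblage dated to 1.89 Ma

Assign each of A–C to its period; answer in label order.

A — Statherian; B — Cretaceous; C — Quaternary

Match each age against the start–end ranges in the excerpt: A = 1664 Ma → Statherian (1800–1600); B = 130 Ma → Cretaceous (145–66); C = 1.89 Ma → Quaternary (2.58–0).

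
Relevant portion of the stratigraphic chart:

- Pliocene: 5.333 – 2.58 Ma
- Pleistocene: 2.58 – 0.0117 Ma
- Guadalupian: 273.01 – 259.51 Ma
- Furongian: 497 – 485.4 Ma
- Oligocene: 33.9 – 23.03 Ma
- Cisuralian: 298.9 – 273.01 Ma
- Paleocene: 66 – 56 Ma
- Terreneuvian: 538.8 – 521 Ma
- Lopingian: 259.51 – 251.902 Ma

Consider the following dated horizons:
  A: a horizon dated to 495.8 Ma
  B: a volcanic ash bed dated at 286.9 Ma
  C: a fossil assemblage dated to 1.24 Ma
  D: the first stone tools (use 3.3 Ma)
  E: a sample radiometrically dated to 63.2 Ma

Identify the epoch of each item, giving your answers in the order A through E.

A: 495.8 Ma lies in 497–485.4 Ma, so Furongian.
B: 286.9 Ma lies in 298.9–273.01 Ma, so Cisuralian.
C: 1.24 Ma lies in 2.58–0.0117 Ma, so Pleistocene.
D: 3.3 Ma lies in 5.333–2.58 Ma, so Pliocene.
E: 63.2 Ma lies in 66–56 Ma, so Paleocene.

A — Furongian; B — Cisuralian; C — Pleistocene; D — Pliocene; E — Paleocene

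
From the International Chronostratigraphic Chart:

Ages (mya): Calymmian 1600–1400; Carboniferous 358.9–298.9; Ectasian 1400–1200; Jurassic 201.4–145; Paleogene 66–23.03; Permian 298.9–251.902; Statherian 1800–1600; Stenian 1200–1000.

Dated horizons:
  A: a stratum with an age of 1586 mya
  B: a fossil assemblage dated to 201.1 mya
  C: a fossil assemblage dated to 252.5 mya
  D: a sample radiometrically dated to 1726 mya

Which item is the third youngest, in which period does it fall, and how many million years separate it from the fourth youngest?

Sorted youngest-first by Ma: B (201.1), C (252.5), A (1586), D (1726).
The third youngest is A at 1586 Ma, which lies in 1600–1400 Ma: the Calymmian.
The fourth youngest is D at 1726 Ma; separation = |1586 − 1726| = 140 Myr.

A, in the Calymmian; 140 million years to D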